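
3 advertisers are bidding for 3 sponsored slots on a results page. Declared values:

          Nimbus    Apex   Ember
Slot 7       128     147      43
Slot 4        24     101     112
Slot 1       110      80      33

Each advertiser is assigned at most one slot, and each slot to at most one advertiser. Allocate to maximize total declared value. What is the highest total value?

Max total: $369

Treat this as an assignment problem: match each advertiser to one slot.
Optimal: Nimbus→Slot 1 ($110), Apex→Slot 7 ($147), Ember→Slot 4 ($112) — total 110+147+112 = $369.
Row-greedy (each advertiser in turn takes its best remaining slot) gives $262, worse by 107.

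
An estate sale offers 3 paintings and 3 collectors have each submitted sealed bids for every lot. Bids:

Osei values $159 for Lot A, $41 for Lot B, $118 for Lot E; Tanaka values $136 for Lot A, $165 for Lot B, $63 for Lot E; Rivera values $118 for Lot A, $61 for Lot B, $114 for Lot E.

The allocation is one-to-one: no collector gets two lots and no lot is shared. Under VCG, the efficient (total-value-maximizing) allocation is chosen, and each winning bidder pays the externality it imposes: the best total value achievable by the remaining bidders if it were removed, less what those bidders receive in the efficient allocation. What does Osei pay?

Osei pays $4.

Efficient allocation: Osei→Lot A ($159), Tanaka→Lot B ($165), Rivera→Lot E ($114); total welfare W = $438.
Osei receives Lot A at value $159, so the others get W − 159 = $279.
Without Osei: best allocation of the remaining 2 bidders over all 3 lots is Tanaka→Lot B ($165), Rivera→Lot A ($118), total $283.
VCG payment = (others' best without Osei) − (others' welfare with Osei) = 283 − 279 = $4.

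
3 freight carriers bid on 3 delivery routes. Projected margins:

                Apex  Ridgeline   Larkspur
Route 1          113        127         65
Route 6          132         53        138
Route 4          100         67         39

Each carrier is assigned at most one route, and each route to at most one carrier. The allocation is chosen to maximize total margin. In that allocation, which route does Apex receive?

This is the linear assignment problem.
Optimal: Apex→Route 4 ($100k), Ridgeline→Route 1 ($127k), Larkspur→Route 6 ($138k) — total 100+127+138 = $365k.
Row-greedy (each carrier in turn takes its best remaining route) gives $298k, worse by 67.
Next-best assignment: Apex→Route 1, Ridgeline→Route 4, Larkspur→Route 6 = $318k.
Swapping Ridgeline↔Larkspur (Ridgeline→Route 6 $53k, Larkspur→Route 1 $65k) loses 147.
Checked against all permutations: $365k is optimal.
Apex's own top route is Route 6 ($132k), but forcing Apex→Route 6 and reassigning the rest optimally gives only $298k — worse by 67.

Apex receives Route 4.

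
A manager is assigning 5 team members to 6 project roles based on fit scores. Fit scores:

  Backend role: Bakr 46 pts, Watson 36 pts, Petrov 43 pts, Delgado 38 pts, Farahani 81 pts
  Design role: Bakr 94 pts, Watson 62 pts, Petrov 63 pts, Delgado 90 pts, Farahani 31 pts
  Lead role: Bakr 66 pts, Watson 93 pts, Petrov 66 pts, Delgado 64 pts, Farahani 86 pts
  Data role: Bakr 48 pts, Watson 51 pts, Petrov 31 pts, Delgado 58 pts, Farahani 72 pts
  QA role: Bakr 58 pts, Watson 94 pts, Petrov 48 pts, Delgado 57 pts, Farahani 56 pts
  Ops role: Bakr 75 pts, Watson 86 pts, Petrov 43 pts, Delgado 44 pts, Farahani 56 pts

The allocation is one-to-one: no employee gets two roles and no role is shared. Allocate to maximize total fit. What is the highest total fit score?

Optimal: Bakr→Ops role (75 pts), Watson→QA role (94 pts), Petrov→Lead role (66 pts), Delgado→Design role (90 pts), Farahani→Backend role (81 pts) — total 75+94+66+90+81 = 406 pts.
Max-entry greedy (repeatedly take the single best remaining cell) gives 375 pts, worse by 31.
Checked against all permutations: 406 pts is optimal.

Maximum total: 406 pts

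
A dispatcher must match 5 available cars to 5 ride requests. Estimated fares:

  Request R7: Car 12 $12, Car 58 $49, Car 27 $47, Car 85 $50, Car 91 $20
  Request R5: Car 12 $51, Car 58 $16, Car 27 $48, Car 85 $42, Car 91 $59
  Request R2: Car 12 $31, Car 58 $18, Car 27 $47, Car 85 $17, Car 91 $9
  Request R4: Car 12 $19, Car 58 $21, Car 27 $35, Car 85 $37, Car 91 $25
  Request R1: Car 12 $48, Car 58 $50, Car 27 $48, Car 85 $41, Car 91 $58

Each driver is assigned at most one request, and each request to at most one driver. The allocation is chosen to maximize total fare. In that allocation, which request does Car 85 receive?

Car 85 receives Request R4.

This is a one-to-one assignment (maximum-weight bipartite matching).
Optimal: Car 12→Request R5 ($51), Car 58→Request R7 ($49), Car 27→Request R2 ($47), Car 85→Request R4 ($37), Car 91→Request R1 ($58) — total 51+49+47+37+58 = $242.
Column-greedy (each request in turn goes to its best remaining driver) gives $225, worse by 17.
Next-best assignment: Car 12→Request R1, Car 58→Request R7, Car 27→Request R2, Car 85→Request R4, Car 91→Request R5 = $240.
Car 85's own top request is Request R7 ($50), but forcing Car 85→Request R7 and reassigning the rest optimally gives only $227 — worse by 15.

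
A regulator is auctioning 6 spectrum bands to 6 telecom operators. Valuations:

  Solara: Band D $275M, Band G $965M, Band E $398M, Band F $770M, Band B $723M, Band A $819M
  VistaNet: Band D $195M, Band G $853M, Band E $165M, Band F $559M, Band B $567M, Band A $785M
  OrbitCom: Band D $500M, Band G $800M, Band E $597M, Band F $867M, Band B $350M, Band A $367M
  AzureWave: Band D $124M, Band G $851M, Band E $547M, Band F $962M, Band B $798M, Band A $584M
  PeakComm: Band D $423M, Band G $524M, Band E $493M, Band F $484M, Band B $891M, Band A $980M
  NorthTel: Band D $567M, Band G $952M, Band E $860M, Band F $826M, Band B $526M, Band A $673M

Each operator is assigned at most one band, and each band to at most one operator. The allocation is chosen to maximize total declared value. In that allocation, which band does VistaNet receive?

Optimal: Solara→Band G ($965M), VistaNet→Band A ($785M), OrbitCom→Band D ($500M), AzureWave→Band F ($962M), PeakComm→Band B ($891M), NorthTel→Band E ($860M) — total 965+785+500+962+891+860 = $4963M.
Row-greedy (each operator in turn takes its best remaining band) gives $4475M, worse by 488.
VistaNet's own top band is Band G ($853M), but forcing VistaNet→Band G and reassigning the rest optimally gives only $4885M — worse by 78.

VistaNet receives Band A.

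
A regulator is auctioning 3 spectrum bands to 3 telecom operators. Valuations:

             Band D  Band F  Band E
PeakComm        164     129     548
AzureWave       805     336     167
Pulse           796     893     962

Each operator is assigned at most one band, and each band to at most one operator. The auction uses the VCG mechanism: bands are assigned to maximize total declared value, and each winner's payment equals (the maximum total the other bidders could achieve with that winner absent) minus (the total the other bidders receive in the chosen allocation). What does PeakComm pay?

PeakComm pays $69M.

Efficient allocation: PeakComm→Band E ($548M), AzureWave→Band D ($805M), Pulse→Band F ($893M); total welfare W = $2246M.
PeakComm receives Band E at value $548M, so the others get W − 548 = $1698M.
Without PeakComm: best allocation of the remaining 2 bidders over all 3 bands is AzureWave→Band D ($805M), Pulse→Band E ($962M), total $1767M.
VCG payment = (others' best without PeakComm) − (others' welfare with PeakComm) = 1767 − 1698 = $69M.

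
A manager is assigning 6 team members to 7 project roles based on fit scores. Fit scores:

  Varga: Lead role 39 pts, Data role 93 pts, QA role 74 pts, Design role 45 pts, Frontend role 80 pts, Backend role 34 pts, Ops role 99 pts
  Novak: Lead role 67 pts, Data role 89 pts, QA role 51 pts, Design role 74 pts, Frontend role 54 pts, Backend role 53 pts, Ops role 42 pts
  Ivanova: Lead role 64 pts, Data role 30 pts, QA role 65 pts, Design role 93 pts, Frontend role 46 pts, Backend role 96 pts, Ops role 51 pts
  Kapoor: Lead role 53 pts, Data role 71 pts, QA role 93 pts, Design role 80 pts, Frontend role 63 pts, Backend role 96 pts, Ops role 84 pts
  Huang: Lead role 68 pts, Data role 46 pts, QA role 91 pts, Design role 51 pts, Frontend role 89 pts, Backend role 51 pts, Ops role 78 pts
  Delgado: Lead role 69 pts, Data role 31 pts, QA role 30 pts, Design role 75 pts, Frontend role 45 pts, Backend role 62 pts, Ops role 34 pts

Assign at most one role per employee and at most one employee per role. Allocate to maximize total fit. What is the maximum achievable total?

This is the linear assignment problem.
Optimal: Varga→Ops role (99 pts), Novak→Data role (89 pts), Ivanova→Backend role (96 pts), Kapoor→QA role (93 pts), Huang→Frontend role (89 pts), Delgado→Design role (75 pts) — total 99+89+96+93+89+75 = 541 pts.
Column-greedy (each role in turn goes to its best remaining employee) gives 490 pts, worse by 51.

Maximum total: 541 pts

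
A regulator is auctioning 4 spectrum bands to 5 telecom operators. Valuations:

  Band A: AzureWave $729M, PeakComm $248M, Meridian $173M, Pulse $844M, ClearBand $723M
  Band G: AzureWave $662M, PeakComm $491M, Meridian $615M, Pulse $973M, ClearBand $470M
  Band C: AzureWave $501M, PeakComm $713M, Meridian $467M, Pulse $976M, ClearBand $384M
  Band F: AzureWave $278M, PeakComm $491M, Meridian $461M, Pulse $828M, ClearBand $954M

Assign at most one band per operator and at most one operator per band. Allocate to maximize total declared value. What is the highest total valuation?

Optimal: AzureWave→Band A ($729M), Pulse→Band G ($973M), PeakComm→Band C ($713M), ClearBand→Band F ($954M) — total 729+973+713+954 = $3369M.
Max-entry greedy (repeatedly take the single best remaining cell) gives $3274M, worse by 95.
Next-best assignment: AzureWave→Band A, Meridian→Band G, Pulse→Band C, ClearBand→Band F = $3274M.

Maximum total: $3369M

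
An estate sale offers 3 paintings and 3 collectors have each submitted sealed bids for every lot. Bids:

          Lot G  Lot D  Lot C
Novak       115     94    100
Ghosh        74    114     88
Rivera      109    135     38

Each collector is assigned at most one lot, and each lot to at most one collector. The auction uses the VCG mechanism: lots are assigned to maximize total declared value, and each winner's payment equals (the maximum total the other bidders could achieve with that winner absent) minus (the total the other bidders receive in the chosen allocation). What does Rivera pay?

Rivera pays $26.

Efficient allocation: Novak→Lot G ($115), Ghosh→Lot C ($88), Rivera→Lot D ($135); total welfare W = $338.
Rivera receives Lot D at value $135, so the others get W − 135 = $203.
Without Rivera: best allocation of the remaining 2 bidders over all 3 lots is Novak→Lot G ($115), Ghosh→Lot D ($114), total $229.
VCG payment = (others' best without Rivera) − (others' welfare with Rivera) = 229 − 203 = $26.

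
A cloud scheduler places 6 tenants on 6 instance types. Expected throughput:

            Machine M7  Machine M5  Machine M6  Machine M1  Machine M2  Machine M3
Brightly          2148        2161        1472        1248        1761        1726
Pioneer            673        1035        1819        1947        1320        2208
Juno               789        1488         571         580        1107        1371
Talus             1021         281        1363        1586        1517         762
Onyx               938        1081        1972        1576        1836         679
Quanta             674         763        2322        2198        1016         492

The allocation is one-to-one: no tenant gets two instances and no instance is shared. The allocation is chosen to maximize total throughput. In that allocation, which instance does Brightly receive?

Brightly receives Machine M7.

Optimal: Brightly→Machine M7 (2148 ops/s), Pioneer→Machine M3 (2208 ops/s), Juno→Machine M5 (1488 ops/s), Talus→Machine M1 (1586 ops/s), Onyx→Machine M2 (1836 ops/s), Quanta→Machine M6 (2322 ops/s) — total 2148+2208+1488+1586+1836+2322 = 11588 ops/s.
Every other assignment is strictly worse.
Brightly's own top instance is Machine M5 (2161 ops/s), but forcing Brightly→Machine M5 and reassigning the rest optimally gives only 10902 ops/s — worse by 686.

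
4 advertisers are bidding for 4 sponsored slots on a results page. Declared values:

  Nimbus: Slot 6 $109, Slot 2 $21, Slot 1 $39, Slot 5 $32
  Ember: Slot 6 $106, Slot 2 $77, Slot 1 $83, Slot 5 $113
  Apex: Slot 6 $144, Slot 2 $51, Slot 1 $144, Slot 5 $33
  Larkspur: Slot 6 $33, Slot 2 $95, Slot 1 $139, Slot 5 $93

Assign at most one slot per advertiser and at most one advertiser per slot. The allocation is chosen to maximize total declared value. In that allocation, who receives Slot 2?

Larkspur receives Slot 2.

This is the linear assignment problem.
Optimal: Nimbus→Slot 6 ($109), Ember→Slot 5 ($113), Apex→Slot 1 ($144), Larkspur→Slot 2 ($95) — total 109+113+144+95 = $461.
Column-greedy (each slot in turn goes to its best remaining advertiser) gives $354, worse by 107.
Swapping Nimbus↔Ember (Nimbus→Slot 5 $32, Ember→Slot 6 $106) loses 84.
Checked against all permutations: $461 is optimal.
Larkspur's own top slot is Slot 1 ($139), but forcing Larkspur→Slot 1 and reassigning the rest optimally gives only $417 — worse by 44.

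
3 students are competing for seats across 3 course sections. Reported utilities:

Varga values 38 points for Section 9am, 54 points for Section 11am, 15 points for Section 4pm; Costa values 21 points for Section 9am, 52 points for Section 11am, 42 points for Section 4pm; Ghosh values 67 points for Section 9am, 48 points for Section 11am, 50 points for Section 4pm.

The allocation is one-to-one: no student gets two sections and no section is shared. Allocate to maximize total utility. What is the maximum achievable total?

This is a one-to-one assignment (maximum-weight bipartite matching).
Optimal: Varga→Section 11am (54 points), Costa→Section 4pm (42 points), Ghosh→Section 9am (67 points) — total 54+42+67 = 163 points.
Next-best assignment: Varga→Section 9am, Costa→Section 11am, Ghosh→Section 4pm = 140 points.
No other one-to-one assignment exceeds 163 points.

Maximum total: 163 points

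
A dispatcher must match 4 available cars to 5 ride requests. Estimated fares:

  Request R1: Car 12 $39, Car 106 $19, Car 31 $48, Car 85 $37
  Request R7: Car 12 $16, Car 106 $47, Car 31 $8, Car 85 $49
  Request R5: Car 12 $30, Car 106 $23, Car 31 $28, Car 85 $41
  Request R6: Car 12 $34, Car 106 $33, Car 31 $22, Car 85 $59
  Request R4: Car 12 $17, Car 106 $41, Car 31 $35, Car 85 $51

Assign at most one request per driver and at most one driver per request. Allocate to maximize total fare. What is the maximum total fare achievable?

Treat this as an assignment problem: match each driver to one request.
Optimal: Car 12→Request R5 ($30), Car 106→Request R7 ($47), Car 31→Request R1 ($48), Car 85→Request R6 ($59) — total 30+47+48+59 = $184.
Row-greedy (each driver in turn takes its best remaining request) gives $180, worse by 4.

Max total: $184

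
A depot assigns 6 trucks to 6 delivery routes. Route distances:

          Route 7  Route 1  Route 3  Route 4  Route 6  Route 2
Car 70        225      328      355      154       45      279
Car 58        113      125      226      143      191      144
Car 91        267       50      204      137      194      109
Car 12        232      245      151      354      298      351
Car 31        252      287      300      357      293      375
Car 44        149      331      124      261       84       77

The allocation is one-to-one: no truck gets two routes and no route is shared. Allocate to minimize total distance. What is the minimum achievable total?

Minimum total: 718 km

This is a one-to-one assignment (minimum-cost bipartite matching).
Optimal: Car 70→Route 6 (45 km), Car 58→Route 4 (143 km), Car 91→Route 1 (50 km), Car 12→Route 3 (151 km), Car 31→Route 7 (252 km), Car 44→Route 2 (77 km) — total 45+143+50+151+252+77 = 718 km.
Row-greedy (each truck in turn takes its cheapest remaining route) gives 793 km, worse by 75.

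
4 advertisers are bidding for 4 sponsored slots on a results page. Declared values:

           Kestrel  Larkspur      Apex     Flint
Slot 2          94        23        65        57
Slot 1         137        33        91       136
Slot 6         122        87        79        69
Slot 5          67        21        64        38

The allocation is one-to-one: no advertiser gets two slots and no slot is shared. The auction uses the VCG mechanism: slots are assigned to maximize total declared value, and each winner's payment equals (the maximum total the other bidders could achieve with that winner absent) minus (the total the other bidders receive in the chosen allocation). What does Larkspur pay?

Larkspur pays $29.

Efficient allocation: Kestrel→Slot 2 ($94), Larkspur→Slot 6 ($87), Apex→Slot 5 ($64), Flint→Slot 1 ($136); total welfare W = $381.
Larkspur receives Slot 6 at value $87, so the others get W − 87 = $294.
Without Larkspur: best allocation of the remaining 3 bidders over all 4 slots is Kestrel→Slot 6 ($122), Apex→Slot 2 ($65), Flint→Slot 1 ($136), total $323.
VCG payment = (others' best without Larkspur) − (others' welfare with Larkspur) = 323 − 294 = $29.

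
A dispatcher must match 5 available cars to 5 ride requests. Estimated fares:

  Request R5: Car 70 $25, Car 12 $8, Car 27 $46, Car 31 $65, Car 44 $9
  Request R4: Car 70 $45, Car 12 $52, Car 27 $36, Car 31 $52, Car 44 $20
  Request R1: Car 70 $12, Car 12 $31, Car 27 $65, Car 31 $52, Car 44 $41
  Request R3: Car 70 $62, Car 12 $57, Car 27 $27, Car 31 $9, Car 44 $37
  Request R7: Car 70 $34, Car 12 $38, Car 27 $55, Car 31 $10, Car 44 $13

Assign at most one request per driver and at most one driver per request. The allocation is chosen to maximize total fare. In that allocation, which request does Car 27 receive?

Car 27 receives Request R7.

Treat this as an assignment problem: match each driver to one request.
Optimal: Car 70→Request R3 ($62), Car 12→Request R4 ($52), Car 27→Request R7 ($55), Car 31→Request R5 ($65), Car 44→Request R1 ($41) — total 62+52+55+65+41 = $275.
Max-entry greedy (repeatedly take the single best remaining cell) gives $257, worse by 18.
Car 27's own top request is Request R1 ($65), but forcing Car 27→Request R1 and reassigning the rest optimally gives only $257 — worse by 18.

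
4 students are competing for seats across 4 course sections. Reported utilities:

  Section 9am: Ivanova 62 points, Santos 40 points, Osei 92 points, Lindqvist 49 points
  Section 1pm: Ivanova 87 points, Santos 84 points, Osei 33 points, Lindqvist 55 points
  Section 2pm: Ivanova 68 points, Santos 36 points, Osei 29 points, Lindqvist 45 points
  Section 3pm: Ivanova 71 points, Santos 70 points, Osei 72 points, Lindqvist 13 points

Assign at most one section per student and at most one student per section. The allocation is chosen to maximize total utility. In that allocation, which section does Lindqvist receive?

Optimal: Ivanova→Section 1pm (87 points), Santos→Section 3pm (70 points), Osei→Section 9am (92 points), Lindqvist→Section 2pm (45 points) — total 87+70+92+45 = 294 points.
Lindqvist's own top section is Section 1pm (55 points), but forcing Lindqvist→Section 1pm and reassigning the rest optimally gives only 285 points — worse by 9.

Lindqvist receives Section 2pm.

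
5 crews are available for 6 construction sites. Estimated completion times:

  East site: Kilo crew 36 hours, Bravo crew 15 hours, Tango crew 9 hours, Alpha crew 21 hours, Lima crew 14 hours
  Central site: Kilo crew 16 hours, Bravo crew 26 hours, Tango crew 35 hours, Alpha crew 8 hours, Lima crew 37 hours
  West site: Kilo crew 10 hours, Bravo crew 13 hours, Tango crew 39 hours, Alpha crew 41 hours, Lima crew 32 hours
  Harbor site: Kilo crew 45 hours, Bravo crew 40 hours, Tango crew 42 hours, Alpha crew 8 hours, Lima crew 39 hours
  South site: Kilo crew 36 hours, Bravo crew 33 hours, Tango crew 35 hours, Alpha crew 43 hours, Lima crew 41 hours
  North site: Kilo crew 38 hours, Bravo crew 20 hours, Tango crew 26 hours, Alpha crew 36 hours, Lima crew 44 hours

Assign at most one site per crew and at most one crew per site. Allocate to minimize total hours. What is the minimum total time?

Optimal: Kilo crew→Central site (16 hours), Bravo crew→West site (13 hours), Tango crew→North site (26 hours), Alpha crew→Harbor site (8 hours), Lima crew→East site (14 hours) — total 16+13+26+8+14 = 77 hours.
Min-entry greedy (repeatedly take the single cheapest remaining cell) gives 86 hours, worse by 9.

Min total: 77 hours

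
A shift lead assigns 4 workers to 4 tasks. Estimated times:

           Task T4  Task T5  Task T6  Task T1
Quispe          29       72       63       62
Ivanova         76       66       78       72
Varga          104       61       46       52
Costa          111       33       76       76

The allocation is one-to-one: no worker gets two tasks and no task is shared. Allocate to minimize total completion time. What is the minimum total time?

Optimal: Quispe→Task T4 (29 min), Ivanova→Task T1 (72 min), Varga→Task T6 (46 min), Costa→Task T5 (33 min) — total 29+72+46+33 = 180 min.
Row-greedy (each worker in turn takes its cheapest remaining task) gives 217 min, worse by 37.
Next-best assignment: Quispe→Task T4, Ivanova→Task T6, Varga→Task T1, Costa→Task T5 = 192 min.

Min total: 180 min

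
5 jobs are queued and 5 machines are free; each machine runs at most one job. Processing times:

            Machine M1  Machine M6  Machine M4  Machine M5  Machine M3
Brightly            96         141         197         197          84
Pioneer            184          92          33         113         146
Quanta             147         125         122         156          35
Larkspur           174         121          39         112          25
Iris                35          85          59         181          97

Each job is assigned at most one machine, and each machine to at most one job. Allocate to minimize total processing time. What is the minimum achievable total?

Minimum total: 356 min

This is the linear assignment problem.
Optimal: Brightly→Machine M6 (141 min), Pioneer→Machine M4 (33 min), Quanta→Machine M3 (35 min), Larkspur→Machine M5 (112 min), Iris→Machine M1 (35 min) — total 141+33+35+112+35 = 356 min.
Min-entry greedy (repeatedly take the single cheapest remaining cell) gives 415 min, worse by 59.
Next-best assignment: Brightly→Machine M1, Pioneer→Machine M4, Quanta→Machine M3, Larkspur→Machine M5, Iris→Machine M6 = 361 min.
Checked against all permutations: 356 min is optimal.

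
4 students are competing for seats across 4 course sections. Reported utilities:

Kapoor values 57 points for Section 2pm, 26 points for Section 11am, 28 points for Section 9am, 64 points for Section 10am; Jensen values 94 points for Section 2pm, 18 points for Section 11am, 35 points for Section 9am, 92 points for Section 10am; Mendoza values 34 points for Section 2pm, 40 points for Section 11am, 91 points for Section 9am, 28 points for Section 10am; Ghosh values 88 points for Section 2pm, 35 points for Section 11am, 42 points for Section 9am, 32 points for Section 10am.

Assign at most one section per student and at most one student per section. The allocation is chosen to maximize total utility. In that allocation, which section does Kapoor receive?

This is the linear assignment problem.
Optimal: Kapoor→Section 11am (26 points), Jensen→Section 10am (92 points), Mendoza→Section 9am (91 points), Ghosh→Section 2pm (88 points) — total 26+92+91+88 = 297 points.
Row-greedy (each student in turn takes its best remaining section) gives 284 points, worse by 13.
Swapping Jensen↔Ghosh (Jensen→Section 2pm 94 points, Ghosh→Section 10am 32 points) loses 54.
Checked against all permutations: 297 points is optimal.
Kapoor's own top section is Section 10am (64 points), but forcing Kapoor→Section 10am and reassigning the rest optimally gives only 284 points — worse by 13.

Kapoor receives Section 11am.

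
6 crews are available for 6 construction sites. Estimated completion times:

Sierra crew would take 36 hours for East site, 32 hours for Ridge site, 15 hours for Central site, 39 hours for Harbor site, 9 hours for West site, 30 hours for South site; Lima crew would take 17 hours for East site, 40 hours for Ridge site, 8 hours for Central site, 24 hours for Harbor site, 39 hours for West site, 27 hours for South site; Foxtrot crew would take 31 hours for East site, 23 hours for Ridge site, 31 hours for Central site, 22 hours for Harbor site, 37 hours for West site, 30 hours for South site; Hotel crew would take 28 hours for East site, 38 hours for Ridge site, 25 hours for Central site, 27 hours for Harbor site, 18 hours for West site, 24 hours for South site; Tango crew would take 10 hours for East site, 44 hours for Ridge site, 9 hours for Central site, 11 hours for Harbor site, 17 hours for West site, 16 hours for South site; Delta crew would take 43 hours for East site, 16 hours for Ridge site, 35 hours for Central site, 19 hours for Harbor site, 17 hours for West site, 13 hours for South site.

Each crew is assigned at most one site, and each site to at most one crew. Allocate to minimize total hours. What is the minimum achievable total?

This is a one-to-one assignment (minimum-cost bipartite matching).
Optimal: Sierra crew→West site (9 hours), Lima crew→Central site (8 hours), Foxtrot crew→Harbor site (22 hours), Hotel crew→South site (24 hours), Tango crew→East site (10 hours), Delta crew→Ridge site (16 hours) — total 9+8+22+24+10+16 = 89 hours.
Min-entry greedy (repeatedly take the single cheapest remaining cell) gives 100 hours, worse by 11.
Next-best assignment: Sierra crew→West site, Lima crew→Central site, Foxtrot crew→Ridge site, Hotel crew→Harbor site, Tango crew→East site, Delta crew→South site = 90 hours.

Minimum total: 89 hours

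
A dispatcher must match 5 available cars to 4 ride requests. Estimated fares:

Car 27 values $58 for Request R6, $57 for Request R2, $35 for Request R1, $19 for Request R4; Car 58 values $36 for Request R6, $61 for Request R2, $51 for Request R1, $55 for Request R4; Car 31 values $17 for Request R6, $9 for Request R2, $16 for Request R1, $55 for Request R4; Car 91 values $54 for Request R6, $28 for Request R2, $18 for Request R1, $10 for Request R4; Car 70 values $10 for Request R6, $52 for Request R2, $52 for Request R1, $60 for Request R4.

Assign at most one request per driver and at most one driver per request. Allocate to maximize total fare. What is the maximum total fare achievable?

Max total: $226

This is a one-to-one assignment (maximum-weight bipartite matching).
Optimal: Car 27→Request R6 ($58), Car 58→Request R2 ($61), Car 70→Request R1 ($52), Car 31→Request R4 ($55) — total 58+61+52+55 = $226.
Next-best assignment: Car 91→Request R6, Car 27→Request R2, Car 58→Request R1, Car 70→Request R4 = $222.
Swapping Car 70↔Car 58 (Car 70→Request R2 $52, Car 58→Request R1 $51) loses 10.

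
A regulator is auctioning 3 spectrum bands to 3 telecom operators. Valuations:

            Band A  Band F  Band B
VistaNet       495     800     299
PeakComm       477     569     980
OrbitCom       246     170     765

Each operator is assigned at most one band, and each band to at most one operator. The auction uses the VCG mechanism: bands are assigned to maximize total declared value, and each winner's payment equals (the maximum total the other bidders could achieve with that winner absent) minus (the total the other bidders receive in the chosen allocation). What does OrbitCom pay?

Efficient allocation: VistaNet→Band F ($800M), PeakComm→Band A ($477M), OrbitCom→Band B ($765M); total welfare W = $2042M.
OrbitCom receives Band B at value $765M, so the others get W − 765 = $1277M.
Without OrbitCom: best allocation of the remaining 2 bidders over all 3 bands is VistaNet→Band F ($800M), PeakComm→Band B ($980M), total $1780M.
VCG payment = (others' best without OrbitCom) − (others' welfare with OrbitCom) = 1780 − 1277 = $503M.

OrbitCom pays $503M.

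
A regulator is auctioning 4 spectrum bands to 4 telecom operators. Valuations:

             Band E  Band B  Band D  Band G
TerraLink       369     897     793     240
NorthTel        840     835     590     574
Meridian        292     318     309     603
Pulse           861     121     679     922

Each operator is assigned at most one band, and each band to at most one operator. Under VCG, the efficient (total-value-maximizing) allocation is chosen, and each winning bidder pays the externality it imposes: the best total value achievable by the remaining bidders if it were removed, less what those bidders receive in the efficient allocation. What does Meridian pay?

Efficient allocation: TerraLink→Band D ($793M), NorthTel→Band B ($835M), Meridian→Band G ($603M), Pulse→Band E ($861M); total welfare W = $3092M.
Meridian receives Band G at value $603M, so the others get W − 603 = $2489M.
Without Meridian: best allocation of the remaining 3 bidders over all 4 bands is TerraLink→Band B ($897M), NorthTel→Band E ($840M), Pulse→Band G ($922M), total $2659M.
VCG payment = (others' best without Meridian) − (others' welfare with Meridian) = 2659 − 2489 = $170M.

Meridian pays $170M.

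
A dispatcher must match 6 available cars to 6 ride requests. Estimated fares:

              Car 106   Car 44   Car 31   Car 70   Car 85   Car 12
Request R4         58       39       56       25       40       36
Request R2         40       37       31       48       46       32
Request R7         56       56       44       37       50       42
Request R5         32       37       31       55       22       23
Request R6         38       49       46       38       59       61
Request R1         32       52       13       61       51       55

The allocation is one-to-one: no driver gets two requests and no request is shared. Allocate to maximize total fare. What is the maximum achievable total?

Optimal: Car 106→Request R7 ($56), Car 44→Request R1 ($52), Car 31→Request R4 ($56), Car 70→Request R5 ($55), Car 85→Request R2 ($46), Car 12→Request R6 ($61) — total 56+52+56+55+46+61 = $326.
Row-greedy (each driver in turn takes its best remaining request) gives $290, worse by 36.

Max total: $326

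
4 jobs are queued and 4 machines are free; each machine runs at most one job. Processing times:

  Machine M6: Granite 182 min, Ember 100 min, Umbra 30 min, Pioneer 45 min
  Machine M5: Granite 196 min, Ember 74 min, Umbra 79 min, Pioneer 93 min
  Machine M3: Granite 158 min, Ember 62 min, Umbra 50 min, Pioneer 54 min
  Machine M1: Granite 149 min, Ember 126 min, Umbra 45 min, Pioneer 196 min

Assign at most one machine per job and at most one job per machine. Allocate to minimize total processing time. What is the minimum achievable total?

Optimal: Granite→Machine M1 (149 min), Ember→Machine M5 (74 min), Umbra→Machine M6 (30 min), Pioneer→Machine M3 (54 min) — total 149+74+30+54 = 307 min.
Row-greedy (each job in turn takes its cheapest remaining machine) gives 334 min, worse by 27.
Next-best assignment: Granite→Machine M1, Ember→Machine M5, Umbra→Machine M3, Pioneer→Machine M6 = 318 min.
Swapping Pioneer↔Umbra (Pioneer→Machine M6 45 min, Umbra→Machine M3 50 min) adds 11.
Every other assignment is strictly worse.

Minimum total: 307 min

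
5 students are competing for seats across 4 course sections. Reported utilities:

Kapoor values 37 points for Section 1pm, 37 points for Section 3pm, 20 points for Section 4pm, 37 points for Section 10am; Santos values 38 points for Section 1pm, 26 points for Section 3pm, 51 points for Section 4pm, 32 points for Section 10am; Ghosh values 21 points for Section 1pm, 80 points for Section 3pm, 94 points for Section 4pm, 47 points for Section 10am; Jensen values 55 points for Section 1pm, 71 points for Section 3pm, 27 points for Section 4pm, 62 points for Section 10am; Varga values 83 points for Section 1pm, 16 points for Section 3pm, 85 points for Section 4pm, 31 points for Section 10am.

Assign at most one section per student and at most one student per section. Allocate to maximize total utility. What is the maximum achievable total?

Treat this as an assignment problem: match each student to one section.
Optimal: Varga→Section 1pm (83 points), Jensen→Section 3pm (71 points), Ghosh→Section 4pm (94 points), Kapoor→Section 10am (37 points) — total 83+71+94+37 = 285 points.
Row-greedy (each student in turn takes its best remaining section) gives 230 points, worse by 55.
Checked against all permutations: 285 points is optimal.

Maximum total: 285 points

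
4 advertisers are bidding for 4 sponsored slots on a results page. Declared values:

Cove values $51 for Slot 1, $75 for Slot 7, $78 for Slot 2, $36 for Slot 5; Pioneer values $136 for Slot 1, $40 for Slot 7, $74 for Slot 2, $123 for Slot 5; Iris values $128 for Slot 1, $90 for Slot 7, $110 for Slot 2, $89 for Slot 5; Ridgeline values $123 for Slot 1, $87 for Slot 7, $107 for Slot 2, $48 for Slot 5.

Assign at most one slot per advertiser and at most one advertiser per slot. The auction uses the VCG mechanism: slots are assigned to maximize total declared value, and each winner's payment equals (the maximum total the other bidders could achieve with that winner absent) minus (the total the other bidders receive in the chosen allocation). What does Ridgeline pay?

Ridgeline pays $3.

Efficient allocation: Cove→Slot 7 ($75), Pioneer→Slot 5 ($123), Iris→Slot 1 ($128), Ridgeline→Slot 2 ($107); total welfare W = $433.
Ridgeline receives Slot 2 at value $107, so the others get W − 107 = $326.
Without Ridgeline: best allocation of the remaining 3 bidders over all 4 slots is Cove→Slot 2 ($78), Pioneer→Slot 5 ($123), Iris→Slot 1 ($128), total $329.
VCG payment = (others' best without Ridgeline) − (others' welfare with Ridgeline) = 329 − 326 = $3.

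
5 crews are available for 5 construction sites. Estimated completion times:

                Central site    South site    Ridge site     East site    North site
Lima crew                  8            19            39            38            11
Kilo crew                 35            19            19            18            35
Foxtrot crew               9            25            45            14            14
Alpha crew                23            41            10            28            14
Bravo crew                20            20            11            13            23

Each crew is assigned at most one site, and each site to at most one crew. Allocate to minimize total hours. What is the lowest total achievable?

Treat this as an assignment problem: match each crew to one site.
Optimal: Lima crew→North site (11 hours), Kilo crew→South site (19 hours), Foxtrot crew→Central site (9 hours), Alpha crew→Ridge site (10 hours), Bravo crew→East site (13 hours) — total 11+19+9+10+13 = 62 hours.
Column-greedy (each site in turn goes to its cheapest remaining crew) gives 64 hours, worse by 2.
Next-best assignment: Lima crew→Central site, Kilo crew→South site, Foxtrot crew→North site, Alpha crew→Ridge site, Bravo crew→East site = 64 hours.

Min total: 62 hours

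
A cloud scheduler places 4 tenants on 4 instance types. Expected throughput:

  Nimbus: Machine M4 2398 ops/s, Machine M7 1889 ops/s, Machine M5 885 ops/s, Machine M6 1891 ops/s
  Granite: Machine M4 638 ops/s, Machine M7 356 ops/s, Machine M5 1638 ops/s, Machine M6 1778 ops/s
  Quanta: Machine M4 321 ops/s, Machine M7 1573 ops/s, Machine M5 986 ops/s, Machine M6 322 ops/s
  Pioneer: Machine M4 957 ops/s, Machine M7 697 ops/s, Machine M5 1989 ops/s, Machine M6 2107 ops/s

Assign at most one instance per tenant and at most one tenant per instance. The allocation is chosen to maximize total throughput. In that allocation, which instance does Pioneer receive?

Pioneer receives Machine M5.

Treat this as an assignment problem: match each tenant to one instance.
Optimal: Nimbus→Machine M4 (2398 ops/s), Granite→Machine M6 (1778 ops/s), Quanta→Machine M7 (1573 ops/s), Pioneer→Machine M5 (1989 ops/s) — total 2398+1778+1573+1989 = 7738 ops/s.
Max-entry greedy (repeatedly take the single best remaining cell) gives 7716 ops/s, worse by 22.
Next-best assignment: Nimbus→Machine M4, Granite→Machine M5, Quanta→Machine M7, Pioneer→Machine M6 = 7716 ops/s.
Pioneer's own top instance is Machine M6 (2107 ops/s), but forcing Pioneer→Machine M6 and reassigning the rest optimally gives only 7716 ops/s — worse by 22.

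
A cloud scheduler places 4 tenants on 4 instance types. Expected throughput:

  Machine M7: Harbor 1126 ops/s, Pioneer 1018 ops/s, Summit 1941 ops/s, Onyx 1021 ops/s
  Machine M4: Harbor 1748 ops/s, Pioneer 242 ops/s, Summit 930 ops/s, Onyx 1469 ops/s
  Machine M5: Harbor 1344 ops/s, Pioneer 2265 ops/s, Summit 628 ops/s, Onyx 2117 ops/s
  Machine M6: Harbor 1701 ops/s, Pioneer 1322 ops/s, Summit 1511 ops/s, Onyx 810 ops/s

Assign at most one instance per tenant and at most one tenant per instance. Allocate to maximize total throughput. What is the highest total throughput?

Optimal: Harbor→Machine M6 (1701 ops/s), Pioneer→Machine M5 (2265 ops/s), Summit→Machine M7 (1941 ops/s), Onyx→Machine M4 (1469 ops/s) — total 1701+2265+1941+1469 = 7376 ops/s.
Row-greedy (each tenant in turn takes its best remaining instance) gives 6764 ops/s, worse by 612.
Checked against all permutations: 7376 ops/s is optimal.

Max total: 7376 ops/s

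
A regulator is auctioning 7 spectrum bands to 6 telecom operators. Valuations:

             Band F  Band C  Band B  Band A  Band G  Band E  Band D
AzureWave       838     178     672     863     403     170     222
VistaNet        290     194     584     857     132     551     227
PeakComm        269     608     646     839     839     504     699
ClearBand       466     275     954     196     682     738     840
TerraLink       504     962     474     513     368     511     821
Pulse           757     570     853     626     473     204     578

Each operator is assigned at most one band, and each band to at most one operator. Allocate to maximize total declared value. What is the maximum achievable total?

This is a one-to-one assignment (maximum-weight bipartite matching).
Optimal: AzureWave→Band F ($838M), VistaNet→Band A ($857M), PeakComm→Band G ($839M), ClearBand→Band D ($840M), TerraLink→Band C ($962M), Pulse→Band B ($853M) — total 838+857+839+840+962+853 = $5189M.
Row-greedy (each operator in turn takes its best remaining band) gives $4845M, worse by 344.
Next-best assignment: AzureWave→Band F, VistaNet→Band A, PeakComm→Band G, ClearBand→Band E, TerraLink→Band C, Pulse→Band B = $5087M.
Every other assignment is strictly worse.

Max total: $5189M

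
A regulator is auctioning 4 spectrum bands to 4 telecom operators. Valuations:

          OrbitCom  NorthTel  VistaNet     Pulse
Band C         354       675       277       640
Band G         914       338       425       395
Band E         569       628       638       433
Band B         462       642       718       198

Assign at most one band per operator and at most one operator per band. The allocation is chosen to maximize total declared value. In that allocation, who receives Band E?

NorthTel receives Band E.

Optimal: OrbitCom→Band G ($914M), NorthTel→Band E ($628M), VistaNet→Band B ($718M), Pulse→Band C ($640M) — total 914+628+718+640 = $2900M.
Swapping NorthTel↔Pulse (NorthTel→Band C $675M, Pulse→Band E $433M) loses 160.
Checked against all permutations: $2900M is optimal.
NorthTel's own top band is Band C ($675M), but forcing NorthTel→Band C and reassigning the rest optimally gives only $2740M — worse by 160.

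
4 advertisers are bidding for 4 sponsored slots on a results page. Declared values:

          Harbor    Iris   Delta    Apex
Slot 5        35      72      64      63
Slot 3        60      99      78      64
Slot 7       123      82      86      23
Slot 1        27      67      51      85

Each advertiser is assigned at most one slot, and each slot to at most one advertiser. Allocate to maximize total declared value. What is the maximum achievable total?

This is a one-to-one assignment (maximum-weight bipartite matching).
Optimal: Harbor→Slot 7 ($123), Iris→Slot 3 ($99), Delta→Slot 5 ($64), Apex→Slot 1 ($85) — total 123+99+64+85 = $371.
Column-greedy (each slot in turn goes to its best remaining advertiser) gives $358, worse by 13.
Swapping Delta↔Apex (Delta→Slot 1 $51, Apex→Slot 5 $63) loses 35.

Maximum total: $371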